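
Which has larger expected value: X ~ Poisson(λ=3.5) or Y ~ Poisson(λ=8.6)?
Y has larger mean (8.6000 > 3.5000)

Compute the expected value for each distribution:

X ~ Poisson(λ=3.5):
E[X] = 3.5000

Y ~ Poisson(λ=8.6):
E[Y] = 8.6000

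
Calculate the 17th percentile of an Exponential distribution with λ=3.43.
0.0543

We have X ~ Exponential(λ=3.43).

We want to find x such that P(X ≤ x) = 0.17.

This is the 17th percentile, which means 17% of values fall below this point.

Using the inverse CDF (quantile function):
x = F⁻¹(0.17) = 0.0543

Verification: P(X ≤ 0.0543) = 0.17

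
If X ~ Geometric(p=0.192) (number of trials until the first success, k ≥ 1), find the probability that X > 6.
0.278271

We have X ~ Geometric(p=0.192) (number of trials until the first success, k ≥ 1).

P(X > 6) = 1 - P(X ≤ 6)
                = 1 - F(6)
                = 1 - 0.721729
                = 0.278271

So there's approximately a 27.8% chance that X exceeds 6.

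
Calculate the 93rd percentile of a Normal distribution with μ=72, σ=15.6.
95.0223

We have X ~ Normal(μ=72, σ=15.6).

We want to find x such that P(X ≤ x) = 0.93.

This is the 93rd percentile, which means 93% of values fall below this point.

Using the inverse CDF (quantile function):
x = F⁻¹(0.93) = 95.0223

Verification: P(X ≤ 95.0223) = 0.93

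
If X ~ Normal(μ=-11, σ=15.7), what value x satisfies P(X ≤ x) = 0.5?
-11.0000

We have X ~ Normal(μ=-11, σ=15.7).

We want to find x such that P(X ≤ x) = 0.5.

This is the 50th percentile, which means 50% of values fall below this point.

Using the inverse CDF (quantile function):
x = F⁻¹(0.5) = -11.0000

Verification: P(X ≤ -11.0000) = 0.5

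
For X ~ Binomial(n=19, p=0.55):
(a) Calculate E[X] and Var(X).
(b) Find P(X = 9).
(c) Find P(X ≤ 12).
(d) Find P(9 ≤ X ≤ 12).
(a) E[X] = 10.4500, Var(X) = 4.7025
(b) P(X = 9) = 0.144863
(c) P(X ≤ 12) = 0.827341
(d) P(9 ≤ X ≤ 12) = 0.643240

We have X ~ Binomial(n=19, p=0.55).

(a) Moments:
E[X] = 10.4500
Var(X) = 4.7025
σ = √Var(X) = 2.1685

(b) Point probability using PMF:
P(X = 9) = 0.144863

(c) Cumulative probability using CDF:
P(X ≤ 12) = F(12) = 0.827341

(d) Range probability:
P(9 ≤ X ≤ 12) = P(X ≤ 12) - P(X ≤ 8)
                   = F(12) - F(8)
                   = 0.827341 - 0.184101
                   = 0.643240

This means approximately 64.3% of outcomes fall in the interval [9, 12].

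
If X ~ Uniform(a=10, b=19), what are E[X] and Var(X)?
E[X] = 14.5000, Var(X) = 6.7500

We have X ~ Uniform(a=10, b=19).

For a Uniform distribution with a=10, b=19:

Expected value:
E[X] = 14.5000

Variance:
Var(X) = 6.7500

Standard deviation:
σ = √Var(X) = 2.5981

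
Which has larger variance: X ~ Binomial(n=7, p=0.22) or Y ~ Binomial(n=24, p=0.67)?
Y has larger variance (5.3064 > 1.2012)

Compute the variance for each distribution:

X ~ Binomial(n=7, p=0.22):
Var(X) = 1.2012

Y ~ Binomial(n=24, p=0.67):
Var(Y) = 5.3064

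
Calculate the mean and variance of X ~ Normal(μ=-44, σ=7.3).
E[X] = -44.0000, Var(X) = 53.2900

We have X ~ Normal(μ=-44, σ=7.3).

For a Normal distribution with μ=-44, σ=7.3:

Expected value:
E[X] = -44.0000

Variance:
Var(X) = 53.2900

Standard deviation:
σ = √Var(X) = 7.3000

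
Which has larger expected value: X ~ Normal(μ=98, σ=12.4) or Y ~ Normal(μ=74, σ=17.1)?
X has larger mean (98.0000 > 74.0000)

Compute the expected value for each distribution:

X ~ Normal(μ=98, σ=12.4):
E[X] = 98.0000

Y ~ Normal(μ=74, σ=17.1):
E[Y] = 74.0000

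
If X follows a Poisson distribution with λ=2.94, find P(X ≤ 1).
0.208291

We have X ~ Poisson(λ=2.94).

The CDF gives us P(X ≤ k).

Using the CDF:
P(X ≤ 1) = 0.208291

This means there's approximately a 20.8% chance that X is at most 1.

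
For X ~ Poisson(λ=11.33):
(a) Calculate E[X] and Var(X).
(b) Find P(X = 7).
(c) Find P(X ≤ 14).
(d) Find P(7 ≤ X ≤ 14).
(a) E[X] = 11.3300, Var(X) = 11.3300
(b) P(X = 7) = 0.057098
(c) P(X ≤ 14) = 0.828975
(d) P(7 ≤ X ≤ 14) = 0.762943

We have X ~ Poisson(λ=11.33).

(a) Moments:
E[X] = 11.3300
Var(X) = 11.3300
σ = √Var(X) = 3.3660

(b) Point probability using PMF:
P(X = 7) = 0.057098

(c) Cumulative probability using CDF:
P(X ≤ 14) = F(14) = 0.828975

(d) Range probability:
P(7 ≤ X ≤ 14) = P(X ≤ 14) - P(X ≤ 6)
                   = F(14) - F(6)
                   = 0.828975 - 0.066032
                   = 0.762943

This means approximately 76.3% of outcomes fall in the interval [7, 14].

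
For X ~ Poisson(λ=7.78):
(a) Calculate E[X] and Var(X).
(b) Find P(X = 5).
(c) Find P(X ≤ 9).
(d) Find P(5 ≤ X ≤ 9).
(a) E[X] = 7.7800, Var(X) = 7.7800
(b) P(X = 5) = 0.099290
(c) P(X ≤ 9) = 0.743519
(d) P(5 ≤ X ≤ 9) = 0.630579

We have X ~ Poisson(λ=7.78).

(a) Moments:
E[X] = 7.7800
Var(X) = 7.7800
σ = √Var(X) = 2.7893

(b) Point probability using PMF:
P(X = 5) = 0.099290

(c) Cumulative probability using CDF:
P(X ≤ 9) = F(9) = 0.743519

(d) Range probability:
P(5 ≤ X ≤ 9) = P(X ≤ 9) - P(X ≤ 4)
                   = F(9) - F(4)
                   = 0.743519 - 0.112940
                   = 0.630579

This means approximately 63.1% of outcomes fall in the interval [5, 9].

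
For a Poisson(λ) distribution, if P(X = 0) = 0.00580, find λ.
λ = 5.1499

For a Poisson(λ) distribution, the PMF at 0 is:
P(X = 0) = λ^0 e^(-λ) / 0! = e^(-λ)

Given P(X = 0) = 0.00580:
e^(-λ) = 0.00580
-λ = ln(0.00580)
λ = -ln(0.00580) = 5.1499

Verification: e^(-5.1499) = 0.00580 ✓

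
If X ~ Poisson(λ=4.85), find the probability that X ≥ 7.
0.216228

We have X ~ Poisson(λ=4.85).

For discrete distributions, P(X ≥ 7) = 1 - P(X ≤ 6).

P(X ≤ 6) = 0.783772
P(X ≥ 7) = 1 - 0.783772 = 0.216228

So there's approximately a 21.6% chance that X is at least 7.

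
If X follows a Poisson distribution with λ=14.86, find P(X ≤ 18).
0.829218

We have X ~ Poisson(λ=14.86).

The CDF gives us P(X ≤ k).

Using the CDF:
P(X ≤ 18) = 0.829218

This means there's approximately a 82.9% chance that X is at most 18.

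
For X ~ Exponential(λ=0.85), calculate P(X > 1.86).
0.205769

We have X ~ Exponential(λ=0.85).

P(X > 1.86) = 1 - P(X ≤ 1.86)
                = 1 - F(1.86)
                = 1 - 0.794231
                = 0.205769

So there's approximately a 20.6% chance that X exceeds 1.86.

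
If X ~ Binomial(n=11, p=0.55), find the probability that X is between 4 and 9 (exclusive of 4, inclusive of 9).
0.812268

We have X ~ Binomial(n=11, p=0.55).

To find P(4 < X ≤ 9), we use:
P(4 < X ≤ 9) = P(X ≤ 9) - P(X ≤ 4)
                 = F(9) - F(4)
                 = 0.986069 - 0.173800
                 = 0.812268

So there's approximately a 81.2% chance that X falls in this range.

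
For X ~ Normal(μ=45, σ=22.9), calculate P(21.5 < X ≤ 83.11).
0.799565

We have X ~ Normal(μ=45, σ=22.9).

To find P(21.5 < X ≤ 83.11), we use:
P(21.5 < X ≤ 83.11) = P(X ≤ 83.11) - P(X ≤ 21.5)
                 = F(83.11) - F(21.5)
                 = 0.951963 - 0.152398
                 = 0.799565

So there's approximately a 80.0% chance that X falls in this range.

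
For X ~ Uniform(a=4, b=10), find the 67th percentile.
8.0200

We have X ~ Uniform(a=4, b=10).

We want to find x such that P(X ≤ x) = 0.67.

This is the 67th percentile, which means 67% of values fall below this point.

Using the inverse CDF (quantile function):
x = F⁻¹(0.67) = 8.0200

Verification: P(X ≤ 8.0200) = 0.67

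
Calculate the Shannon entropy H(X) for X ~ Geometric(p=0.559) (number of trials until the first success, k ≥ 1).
1.2275 nats

We have X ~ Geometric(p=0.559) (number of trials until the first success, k ≥ 1).

The Shannon entropy measures the uncertainty or information content of the distribution.

For a Geometric distribution with p=0.559 (number of trials until the first success, k ≥ 1):
H(X) = 1.2275 nats

(In bits, this would be 1.7709 bits.)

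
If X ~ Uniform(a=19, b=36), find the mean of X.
27.5000

We have X ~ Uniform(a=19, b=36).

For a Uniform distribution with a=19, b=36:
E[X] = 27.5000

This is the expected (average) value of X.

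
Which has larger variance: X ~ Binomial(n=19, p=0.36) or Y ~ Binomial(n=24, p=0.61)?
Y has larger variance (5.7096 > 4.3776)

Compute the variance for each distribution:

X ~ Binomial(n=19, p=0.36):
Var(X) = 4.3776

Y ~ Binomial(n=24, p=0.61):
Var(Y) = 5.7096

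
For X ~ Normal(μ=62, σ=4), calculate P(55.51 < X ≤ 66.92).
0.838303

We have X ~ Normal(μ=62, σ=4).

To find P(55.51 < X ≤ 66.92), we use:
P(55.51 < X ≤ 66.92) = P(X ≤ 66.92) - P(X ≤ 55.51)
                 = F(66.92) - F(55.51)
                 = 0.890651 - 0.052348
                 = 0.838303

So there's approximately a 83.8% chance that X falls in this range.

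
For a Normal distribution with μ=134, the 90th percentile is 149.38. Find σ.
σ = 12.0011

For X ~ Normal(μ, σ), the p-th percentile satisfies x = μ + z_p × σ,
where z_p = Φ⁻¹(p) is the standard normal quantile.

Step 1: z_{0.9} = Φ⁻¹(0.9) = 1.2816

Step 2: Solve for σ:
149.38 = 134 + 1.2816 × σ
σ = (149.38 - 134) / 1.2816
σ = 15.38 / 1.2816
σ = 12.0011

Verification: μ + z × σ = 134 + 1.2816 × 12.0011 = 149.38 ✓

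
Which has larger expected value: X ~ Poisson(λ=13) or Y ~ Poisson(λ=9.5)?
X has larger mean (13.0000 > 9.5000)

Compute the expected value for each distribution:

X ~ Poisson(λ=13):
E[X] = 13.0000

Y ~ Poisson(λ=9.5):
E[Y] = 9.5000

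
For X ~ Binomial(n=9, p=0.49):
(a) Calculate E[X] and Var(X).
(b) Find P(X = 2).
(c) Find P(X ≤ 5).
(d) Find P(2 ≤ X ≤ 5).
(a) E[X] = 4.4100, Var(X) = 2.2491
(b) P(X = 2) = 0.077569
(c) P(X ≤ 5) = 0.765382
(d) P(2 ≤ X ≤ 5) = 0.742865

We have X ~ Binomial(n=9, p=0.49).

(a) Moments:
E[X] = 4.4100
Var(X) = 2.2491
σ = √Var(X) = 1.4997

(b) Point probability using PMF:
P(X = 2) = 0.077569

(c) Cumulative probability using CDF:
P(X ≤ 5) = F(5) = 0.765382

(d) Range probability:
P(2 ≤ X ≤ 5) = P(X ≤ 5) - P(X ≤ 1)
                   = F(5) - F(1)
                   = 0.765382 - 0.022518
                   = 0.742865

This means approximately 74.3% of outcomes fall in the interval [2, 5].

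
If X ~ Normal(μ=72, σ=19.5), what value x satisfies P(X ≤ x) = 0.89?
95.9173

We have X ~ Normal(μ=72, σ=19.5).

We want to find x such that P(X ≤ x) = 0.89.

This is the 89th percentile, which means 89% of values fall below this point.

Using the inverse CDF (quantile function):
x = F⁻¹(0.89) = 95.9173

Verification: P(X ≤ 95.9173) = 0.89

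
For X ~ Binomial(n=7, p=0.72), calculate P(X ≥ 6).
0.373362

We have X ~ Binomial(n=7, p=0.72).

For discrete distributions, P(X ≥ 6) = 1 - P(X ≤ 5).

P(X ≤ 5) = 0.626638
P(X ≥ 6) = 1 - 0.626638 = 0.373362

So there's approximately a 37.3% chance that X is at least 6.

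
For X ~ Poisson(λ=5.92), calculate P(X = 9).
0.066086

We have X ~ Poisson(λ=5.92).

For a Poisson distribution, the PMF gives us the probability of each outcome.

Using the PMF formula:
P(X = 9) = 0.066086

Rounded to 4 decimal places: 0.0661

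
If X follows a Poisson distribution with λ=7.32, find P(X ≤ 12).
0.963568

We have X ~ Poisson(λ=7.32).

The CDF gives us P(X ≤ k).

Using the CDF:
P(X ≤ 12) = 0.963568

This means there's approximately a 96.4% chance that X is at most 12.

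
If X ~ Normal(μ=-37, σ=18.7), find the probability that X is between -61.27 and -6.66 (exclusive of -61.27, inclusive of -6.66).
0.850480

We have X ~ Normal(μ=-37, σ=18.7).

To find P(-61.27 < X ≤ -6.66), we use:
P(-61.27 < X ≤ -6.66) = P(X ≤ -6.66) - P(X ≤ -61.27)
                 = F(-6.66) - F(-61.27)
                 = 0.947648 - 0.097168
                 = 0.850480

So there's approximately a 85.0% chance that X falls in this range.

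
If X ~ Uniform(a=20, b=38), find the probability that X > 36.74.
0.070000

We have X ~ Uniform(a=20, b=38).

P(X > 36.74) = 1 - P(X ≤ 36.74)
                = 1 - F(36.74)
                = 1 - 0.930000
                = 0.070000

So there's approximately a 7.0% chance that X exceeds 36.74.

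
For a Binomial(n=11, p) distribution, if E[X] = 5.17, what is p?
p = 0.47

For a Binomial(n, p) distribution:
E[X] = n × p

Given n = 11 and E[X] = 5.17:
5.17 = 11 × p
p = 5.17 / 11 = 0.47

Verification: Binomial(11, 0.47) has E[X] = 5.17 ✓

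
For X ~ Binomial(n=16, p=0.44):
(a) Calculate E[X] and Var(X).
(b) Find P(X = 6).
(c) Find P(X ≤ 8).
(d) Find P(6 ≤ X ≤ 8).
(a) E[X] = 7.0400, Var(X) = 3.9424
(b) P(X = 6) = 0.176246
(c) P(X ≤ 8) = 0.769785
(d) P(6 ≤ X ≤ 8) = 0.548940

We have X ~ Binomial(n=16, p=0.44).

(a) Moments:
E[X] = 7.0400
Var(X) = 3.9424
σ = √Var(X) = 1.9855

(b) Point probability using PMF:
P(X = 6) = 0.176246

(c) Cumulative probability using CDF:
P(X ≤ 8) = F(8) = 0.769785

(d) Range probability:
P(6 ≤ X ≤ 8) = P(X ≤ 8) - P(X ≤ 5)
                   = F(8) - F(5)
                   = 0.769785 - 0.220845
                   = 0.548940

This means approximately 54.9% of outcomes fall in the interval [6, 8].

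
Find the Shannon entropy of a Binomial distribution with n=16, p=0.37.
2.0749 nats

We have X ~ Binomial(n=16, p=0.37).

The Shannon entropy measures the uncertainty or information content of the distribution.

For a Binomial distribution with n=16, p=0.37:
H(X) = 2.0749 nats

(In bits, this would be 2.9935 bits.)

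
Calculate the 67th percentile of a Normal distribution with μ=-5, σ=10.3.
-0.4689

We have X ~ Normal(μ=-5, σ=10.3).

We want to find x such that P(X ≤ x) = 0.67.

This is the 67th percentile, which means 67% of values fall below this point.

Using the inverse CDF (quantile function):
x = F⁻¹(0.67) = -0.4689

Verification: P(X ≤ -0.4689) = 0.67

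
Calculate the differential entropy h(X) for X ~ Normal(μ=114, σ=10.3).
3.7511 nats

We have X ~ Normal(μ=114, σ=10.3).

The differential entropy measures the uncertainty or information content of the distribution.

For a Normal distribution with μ=114, σ=10.3:
h(X) = 3.7511 nats

(In bits, this would be 5.4117 bits.)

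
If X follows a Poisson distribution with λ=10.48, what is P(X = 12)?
0.102942

We have X ~ Poisson(λ=10.48).

For a Poisson distribution, the PMF gives us the probability of each outcome.

Using the PMF formula:
P(X = 12) = 0.102942

Rounded to 4 decimal places: 0.1029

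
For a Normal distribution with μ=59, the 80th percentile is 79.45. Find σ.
σ = 24.2983

For X ~ Normal(μ, σ), the p-th percentile satisfies x = μ + z_p × σ,
where z_p = Φ⁻¹(p) is the standard normal quantile.

Step 1: z_{0.8} = Φ⁻¹(0.8) = 0.8416

Step 2: Solve for σ:
79.45 = 59 + 0.8416 × σ
σ = (79.45 - 59) / 0.8416
σ = 20.45 / 0.8416
σ = 24.2983

Verification: μ + z × σ = 59 + 0.8416 × 24.2983 = 79.45 ✓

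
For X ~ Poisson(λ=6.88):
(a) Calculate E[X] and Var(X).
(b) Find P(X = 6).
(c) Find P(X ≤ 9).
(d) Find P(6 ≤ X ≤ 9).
(a) E[X] = 6.8800, Var(X) = 6.8800
(b) P(X = 6) = 0.151444
(c) P(X ≤ 9) = 0.842453
(d) P(6 ≤ X ≤ 9) = 0.526157

We have X ~ Poisson(λ=6.88).

(a) Moments:
E[X] = 6.8800
Var(X) = 6.8800
σ = √Var(X) = 2.6230

(b) Point probability using PMF:
P(X = 6) = 0.151444

(c) Cumulative probability using CDF:
P(X ≤ 9) = F(9) = 0.842453

(d) Range probability:
P(6 ≤ X ≤ 9) = P(X ≤ 9) - P(X ≤ 5)
                   = F(9) - F(5)
                   = 0.842453 - 0.316296
                   = 0.526157

This means approximately 52.6% of outcomes fall in the interval [6, 9].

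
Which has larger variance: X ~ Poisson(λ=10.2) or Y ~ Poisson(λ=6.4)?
X has larger variance (10.2000 > 6.4000)

Compute the variance for each distribution:

X ~ Poisson(λ=10.2):
Var(X) = 10.2000

Y ~ Poisson(λ=6.4):
Var(Y) = 6.4000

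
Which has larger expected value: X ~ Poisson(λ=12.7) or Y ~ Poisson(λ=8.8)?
X has larger mean (12.7000 > 8.8000)

Compute the expected value for each distribution:

X ~ Poisson(λ=12.7):
E[X] = 12.7000

Y ~ Poisson(λ=8.8):
E[Y] = 8.8000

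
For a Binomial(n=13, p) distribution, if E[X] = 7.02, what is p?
p = 0.54

For a Binomial(n, p) distribution:
E[X] = n × p

Given n = 13 and E[X] = 7.02:
7.02 = 13 × p
p = 7.02 / 13 = 0.54

Verification: Binomial(13, 0.54) has E[X] = 7.02 ✓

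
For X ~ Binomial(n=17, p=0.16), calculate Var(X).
2.2848

We have X ~ Binomial(n=17, p=0.16).

For a Binomial distribution with n=17, p=0.16:
Var(X) = 2.2848

The variance measures the spread of the distribution around the mean.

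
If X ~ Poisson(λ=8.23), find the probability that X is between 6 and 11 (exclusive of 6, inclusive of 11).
0.584665

We have X ~ Poisson(λ=8.23).

To find P(6 < X ≤ 11), we use:
P(6 < X ≤ 11) = P(X ≤ 11) - P(X ≤ 6)
                 = F(11) - F(6)
                 = 0.870762 - 0.286097
                 = 0.584665

So there's approximately a 58.5% chance that X falls in this range.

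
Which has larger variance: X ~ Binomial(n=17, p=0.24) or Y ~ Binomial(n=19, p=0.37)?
Y has larger variance (4.4289 > 3.1008)

Compute the variance for each distribution:

X ~ Binomial(n=17, p=0.24):
Var(X) = 3.1008

Y ~ Binomial(n=19, p=0.37):
Var(Y) = 4.4289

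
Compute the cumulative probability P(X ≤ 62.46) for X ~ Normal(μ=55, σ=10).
0.772166

We have X ~ Normal(μ=55, σ=10).

The CDF gives us P(X ≤ k).

Using the CDF:
P(X ≤ 62.46) = 0.772166

This means there's approximately a 77.2% chance that X is at most 62.46.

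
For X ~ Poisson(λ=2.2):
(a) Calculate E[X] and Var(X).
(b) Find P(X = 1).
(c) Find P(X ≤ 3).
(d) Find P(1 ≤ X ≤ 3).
(a) E[X] = 2.2000, Var(X) = 2.2000
(b) P(X = 1) = 0.243767
(c) P(X ≤ 3) = 0.819352
(d) P(1 ≤ X ≤ 3) = 0.708549

We have X ~ Poisson(λ=2.2).

(a) Moments:
E[X] = 2.2000
Var(X) = 2.2000
σ = √Var(X) = 1.4832

(b) Point probability using PMF:
P(X = 1) = 0.243767

(c) Cumulative probability using CDF:
P(X ≤ 3) = F(3) = 0.819352

(d) Range probability:
P(1 ≤ X ≤ 3) = P(X ≤ 3) - P(X ≤ 0)
                   = F(3) - F(0)
                   = 0.819352 - 0.110803
                   = 0.708549

This means approximately 70.9% of outcomes fall in the interval [1, 3].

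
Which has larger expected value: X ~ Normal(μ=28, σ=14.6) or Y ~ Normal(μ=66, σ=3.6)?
Y has larger mean (66.0000 > 28.0000)

Compute the expected value for each distribution:

X ~ Normal(μ=28, σ=14.6):
E[X] = 28.0000

Y ~ Normal(μ=66, σ=3.6):
E[Y] = 66.0000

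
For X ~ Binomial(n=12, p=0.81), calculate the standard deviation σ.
1.3590

We have X ~ Binomial(n=12, p=0.81).

For a Binomial distribution with n=12, p=0.81:
σ = √Var(X) = 1.3590

The standard deviation is the square root of the variance.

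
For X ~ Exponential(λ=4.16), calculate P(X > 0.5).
0.124930

We have X ~ Exponential(λ=4.16).

P(X > 0.5) = 1 - P(X ≤ 0.5)
                = 1 - F(0.5)
                = 1 - 0.875070
                = 0.124930

So there's approximately a 12.5% chance that X exceeds 0.5.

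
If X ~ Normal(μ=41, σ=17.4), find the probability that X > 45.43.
0.399517

We have X ~ Normal(μ=41, σ=17.4).

P(X > 45.43) = 1 - P(X ≤ 45.43)
                = 1 - F(45.43)
                = 1 - 0.600483
                = 0.399517

So there's approximately a 40.0% chance that X exceeds 45.43.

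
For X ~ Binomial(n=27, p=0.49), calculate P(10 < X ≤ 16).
0.749650

We have X ~ Binomial(n=27, p=0.49).

To find P(10 < X ≤ 16), we use:
P(10 < X ≤ 16) = P(X ≤ 16) - P(X ≤ 10)
                 = F(16) - F(10)
                 = 0.896210 - 0.146560
                 = 0.749650

So there's approximately a 75.0% chance that X falls in this range.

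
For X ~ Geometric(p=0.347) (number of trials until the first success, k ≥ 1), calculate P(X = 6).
0.041200

We have X ~ Geometric(p=0.347) (number of trials until the first success, k ≥ 1).

For a Geometric distribution, the PMF gives us the probability of each outcome.

Using the PMF formula:
P(X = 6) = 0.041200

Rounded to 4 decimal places: 0.0412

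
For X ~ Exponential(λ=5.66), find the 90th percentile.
0.4068

We have X ~ Exponential(λ=5.66).

We want to find x such that P(X ≤ x) = 0.9.

This is the 90th percentile, which means 90% of values fall below this point.

Using the inverse CDF (quantile function):
x = F⁻¹(0.9) = 0.4068

Verification: P(X ≤ 0.4068) = 0.9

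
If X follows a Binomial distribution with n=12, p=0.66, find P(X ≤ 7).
0.387643

We have X ~ Binomial(n=12, p=0.66).

The CDF gives us P(X ≤ k).

Using the CDF:
P(X ≤ 7) = 0.387643

This means there's approximately a 38.8% chance that X is at most 7.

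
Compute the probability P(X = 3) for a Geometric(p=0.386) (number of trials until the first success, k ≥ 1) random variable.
0.145520

We have X ~ Geometric(p=0.386) (number of trials until the first success, k ≥ 1).

For a Geometric distribution, the PMF gives us the probability of each outcome.

Using the PMF formula:
P(X = 3) = 0.145520

Rounded to 4 decimal places: 0.1455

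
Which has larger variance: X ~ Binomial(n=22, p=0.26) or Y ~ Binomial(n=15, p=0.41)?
X has larger variance (4.2328 > 3.6285)

Compute the variance for each distribution:

X ~ Binomial(n=22, p=0.26):
Var(X) = 4.2328

Y ~ Binomial(n=15, p=0.41):
Var(Y) = 3.6285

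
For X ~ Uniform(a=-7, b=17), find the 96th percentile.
16.0400

We have X ~ Uniform(a=-7, b=17).

We want to find x such that P(X ≤ x) = 0.96.

This is the 96th percentile, which means 96% of values fall below this point.

Using the inverse CDF (quantile function):
x = F⁻¹(0.96) = 16.0400

Verification: P(X ≤ 16.0400) = 0.96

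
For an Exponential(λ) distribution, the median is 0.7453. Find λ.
λ = 0.9300

For X ~ Exponential(λ), the CDF is F(x) = 1 - e^(-λx).
The median m satisfies F(m) = 0.5:
1 - e^(-λm) = 0.5
e^(-λm) = 0.5
λm = ln(2)
m = ln(2) / λ

Given m = 0.7453:
λ = ln(2) / 0.7453 = 0.693147 / 0.7453 = 0.9300

Verification: ln(2) / 0.9300 = 0.7453 ✓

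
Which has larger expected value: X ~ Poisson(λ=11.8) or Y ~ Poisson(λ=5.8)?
X has larger mean (11.8000 > 5.8000)

Compute the expected value for each distribution:

X ~ Poisson(λ=11.8):
E[X] = 11.8000

Y ~ Poisson(λ=5.8):
E[Y] = 5.8000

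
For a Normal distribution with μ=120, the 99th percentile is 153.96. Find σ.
σ = 14.5980

For X ~ Normal(μ, σ), the p-th percentile satisfies x = μ + z_p × σ,
where z_p = Φ⁻¹(p) is the standard normal quantile.

Step 1: z_{0.99} = Φ⁻¹(0.99) = 2.3263

Step 2: Solve for σ:
153.96 = 120 + 2.3263 × σ
σ = (153.96 - 120) / 2.3263
σ = 33.96 / 2.3263
σ = 14.5980

Verification: μ + z × σ = 120 + 2.3263 × 14.5980 = 153.96 ✓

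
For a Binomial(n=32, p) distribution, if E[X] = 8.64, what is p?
p = 0.27

For a Binomial(n, p) distribution:
E[X] = n × p

Given n = 32 and E[X] = 8.64:
8.64 = 32 × p
p = 8.64 / 32 = 0.27

Verification: Binomial(32, 0.27) has E[X] = 8.64 ✓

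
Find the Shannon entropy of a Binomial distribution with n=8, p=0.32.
1.6837 nats

We have X ~ Binomial(n=8, p=0.32).

The Shannon entropy measures the uncertainty or information content of the distribution.

For a Binomial distribution with n=8, p=0.32:
H(X) = 1.6837 nats

(In bits, this would be 2.4291 bits.)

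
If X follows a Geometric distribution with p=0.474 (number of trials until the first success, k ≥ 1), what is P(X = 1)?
0.474000

We have X ~ Geometric(p=0.474) (number of trials until the first success, k ≥ 1).

For a Geometric distribution, the PMF gives us the probability of each outcome.

Using the PMF formula:
P(X = 1) = 0.474000

Rounded to 4 decimal places: 0.4740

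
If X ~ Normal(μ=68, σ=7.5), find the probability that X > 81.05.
0.040930

We have X ~ Normal(μ=68, σ=7.5).

P(X > 81.05) = 1 - P(X ≤ 81.05)
                = 1 - F(81.05)
                = 1 - 0.959070
                = 0.040930

So there's approximately a 4.1% chance that X exceeds 81.05.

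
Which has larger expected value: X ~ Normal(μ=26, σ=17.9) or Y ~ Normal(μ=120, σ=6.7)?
Y has larger mean (120.0000 > 26.0000)

Compute the expected value for each distribution:

X ~ Normal(μ=26, σ=17.9):
E[X] = 26.0000

Y ~ Normal(μ=120, σ=6.7):
E[Y] = 120.0000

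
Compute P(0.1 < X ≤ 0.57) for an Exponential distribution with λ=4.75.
0.555182

We have X ~ Exponential(λ=4.75).

To find P(0.1 < X ≤ 0.57), we use:
P(0.1 < X ≤ 0.57) = P(X ≤ 0.57) - P(X ≤ 0.1)
                 = F(0.57) - F(0.1)
                 = 0.933297 - 0.378115
                 = 0.555182

So there's approximately a 55.5% chance that X falls in this range.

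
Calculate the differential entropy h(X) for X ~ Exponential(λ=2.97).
-0.0886 nats

We have X ~ Exponential(λ=2.97).

The differential entropy measures the uncertainty or information content of the distribution.

For an Exponential distribution with λ=2.97:
h(X) = -0.0886 nats

(In bits, this would be -0.1278 bits.)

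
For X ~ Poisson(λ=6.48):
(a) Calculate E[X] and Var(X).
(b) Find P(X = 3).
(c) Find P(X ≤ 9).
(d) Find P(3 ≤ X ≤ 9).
(a) E[X] = 6.4800, Var(X) = 6.4800
(b) P(X = 3) = 0.069558
(c) P(X ≤ 9) = 0.879094
(d) P(3 ≤ X ≤ 9) = 0.835418

We have X ~ Poisson(λ=6.48).

(a) Moments:
E[X] = 6.4800
Var(X) = 6.4800
σ = √Var(X) = 2.5456

(b) Point probability using PMF:
P(X = 3) = 0.069558

(c) Cumulative probability using CDF:
P(X ≤ 9) = F(9) = 0.879094

(d) Range probability:
P(3 ≤ X ≤ 9) = P(X ≤ 9) - P(X ≤ 2)
                   = F(9) - F(2)
                   = 0.879094 - 0.043676
                   = 0.835418

This means approximately 83.5% of outcomes fall in the interval [3, 9].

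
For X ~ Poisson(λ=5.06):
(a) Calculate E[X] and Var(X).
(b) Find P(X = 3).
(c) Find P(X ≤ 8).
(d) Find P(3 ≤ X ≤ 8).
(a) E[X] = 5.0600, Var(X) = 5.0600
(b) P(X = 3) = 0.137016
(c) P(X ≤ 8) = 0.927919
(d) P(3 ≤ X ≤ 8) = 0.808230

We have X ~ Poisson(λ=5.06).

(a) Moments:
E[X] = 5.0600
Var(X) = 5.0600
σ = √Var(X) = 2.2494

(b) Point probability using PMF:
P(X = 3) = 0.137016

(c) Cumulative probability using CDF:
P(X ≤ 8) = F(8) = 0.927919

(d) Range probability:
P(3 ≤ X ≤ 8) = P(X ≤ 8) - P(X ≤ 2)
                   = F(8) - F(2)
                   = 0.927919 - 0.119689
                   = 0.808230

This means approximately 80.8% of outcomes fall in the interval [3, 8].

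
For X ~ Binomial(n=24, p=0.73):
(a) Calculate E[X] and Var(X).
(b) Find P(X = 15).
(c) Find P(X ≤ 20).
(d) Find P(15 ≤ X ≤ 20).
(a) E[X] = 17.5200, Var(X) = 4.7304
(b) P(X = 15) = 0.088830
(c) P(X ≤ 20) = 0.921303
(d) P(15 ≤ X ≤ 20) = 0.835146

We have X ~ Binomial(n=24, p=0.73).

(a) Moments:
E[X] = 17.5200
Var(X) = 4.7304
σ = √Var(X) = 2.1749

(b) Point probability using PMF:
P(X = 15) = 0.088830

(c) Cumulative probability using CDF:
P(X ≤ 20) = F(20) = 0.921303

(d) Range probability:
P(15 ≤ X ≤ 20) = P(X ≤ 20) - P(X ≤ 14)
                   = F(20) - F(14)
                   = 0.921303 - 0.086157
                   = 0.835146

This means approximately 83.5% of outcomes fall in the interval [15, 20].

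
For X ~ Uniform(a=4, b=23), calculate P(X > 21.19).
0.095263

We have X ~ Uniform(a=4, b=23).

P(X > 21.19) = 1 - P(X ≤ 21.19)
                = 1 - F(21.19)
                = 1 - 0.904737
                = 0.095263

So there's approximately a 9.5% chance that X exceeds 21.19.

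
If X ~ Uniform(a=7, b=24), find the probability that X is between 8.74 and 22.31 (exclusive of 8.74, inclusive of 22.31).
0.798235

We have X ~ Uniform(a=7, b=24).

To find P(8.74 < X ≤ 22.31), we use:
P(8.74 < X ≤ 22.31) = P(X ≤ 22.31) - P(X ≤ 8.74)
                 = F(22.31) - F(8.74)
                 = 0.900588 - 0.102353
                 = 0.798235

So there's approximately a 79.8% chance that X falls in this range.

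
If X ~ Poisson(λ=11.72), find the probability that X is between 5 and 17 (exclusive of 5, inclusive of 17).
0.922933

We have X ~ Poisson(λ=11.72).

To find P(5 < X ≤ 17), we use:
P(5 < X ≤ 17) = P(X ≤ 17) - P(X ≤ 5)
                 = F(17) - F(5)
                 = 0.947147 - 0.024214
                 = 0.922933

So there's approximately a 92.3% chance that X falls in this range.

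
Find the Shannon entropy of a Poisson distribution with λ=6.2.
2.3163 nats

We have X ~ Poisson(λ=6.2).

The Shannon entropy measures the uncertainty or information content of the distribution.

For a Poisson distribution with λ=6.2:
H(X) = 2.3163 nats

(In bits, this would be 3.3417 bits.)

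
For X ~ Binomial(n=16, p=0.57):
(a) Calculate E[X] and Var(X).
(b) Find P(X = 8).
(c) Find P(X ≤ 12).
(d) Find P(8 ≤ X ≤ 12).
(a) E[X] = 9.1200, Var(X) = 3.9216
(b) P(X = 8) = 0.167620
(c) P(X ≤ 12) = 0.960046
(d) P(8 ≤ X ≤ 12) = 0.754090

We have X ~ Binomial(n=16, p=0.57).

(a) Moments:
E[X] = 9.1200
Var(X) = 3.9216
σ = √Var(X) = 1.9803

(b) Point probability using PMF:
P(X = 8) = 0.167620

(c) Cumulative probability using CDF:
P(X ≤ 12) = F(12) = 0.960046

(d) Range probability:
P(8 ≤ X ≤ 12) = P(X ≤ 12) - P(X ≤ 7)
                   = F(12) - F(7)
                   = 0.960046 - 0.205956
                   = 0.754090

This means approximately 75.4% of outcomes fall in the interval [8, 12].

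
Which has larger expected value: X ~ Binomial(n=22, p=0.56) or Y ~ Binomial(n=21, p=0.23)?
X has larger mean (12.3200 > 4.8300)

Compute the expected value for each distribution:

X ~ Binomial(n=22, p=0.56):
E[X] = 12.3200

Y ~ Binomial(n=21, p=0.23):
E[Y] = 4.8300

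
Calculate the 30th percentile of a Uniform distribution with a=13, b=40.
21.1000

We have X ~ Uniform(a=13, b=40).

We want to find x such that P(X ≤ x) = 0.3.

This is the 30th percentile, which means 30% of values fall below this point.

Using the inverse CDF (quantile function):
x = F⁻¹(0.3) = 21.1000

Verification: P(X ≤ 21.1000) = 0.3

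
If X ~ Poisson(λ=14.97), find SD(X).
3.8691

We have X ~ Poisson(λ=14.97).

For a Poisson distribution with λ=14.97:
σ = √Var(X) = 3.8691

The standard deviation is the square root of the variance.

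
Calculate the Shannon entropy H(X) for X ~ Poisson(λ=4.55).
2.1549 nats

We have X ~ Poisson(λ=4.55).

The Shannon entropy measures the uncertainty or information content of the distribution.

For a Poisson distribution with λ=4.55:
H(X) = 2.1549 nats

(In bits, this would be 3.1088 bits.)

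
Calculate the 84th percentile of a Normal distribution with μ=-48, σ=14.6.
-33.4809

We have X ~ Normal(μ=-48, σ=14.6).

We want to find x such that P(X ≤ x) = 0.84.

This is the 84th percentile, which means 84% of values fall below this point.

Using the inverse CDF (quantile function):
x = F⁻¹(0.84) = -33.4809

Verification: P(X ≤ -33.4809) = 0.84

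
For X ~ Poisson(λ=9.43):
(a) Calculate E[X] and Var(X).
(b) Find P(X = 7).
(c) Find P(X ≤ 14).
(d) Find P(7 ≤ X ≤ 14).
(a) E[X] = 9.4300, Var(X) = 9.4300
(b) P(X = 7) = 0.105622
(c) P(X ≤ 14) = 0.942891
(d) P(7 ≤ X ≤ 14) = 0.772523

We have X ~ Poisson(λ=9.43).

(a) Moments:
E[X] = 9.4300
Var(X) = 9.4300
σ = √Var(X) = 3.0708

(b) Point probability using PMF:
P(X = 7) = 0.105622

(c) Cumulative probability using CDF:
P(X ≤ 14) = F(14) = 0.942891

(d) Range probability:
P(7 ≤ X ≤ 14) = P(X ≤ 14) - P(X ≤ 6)
                   = F(14) - F(6)
                   = 0.942891 - 0.170368
                   = 0.772523

This means approximately 77.3% of outcomes fall in the interval [7, 14].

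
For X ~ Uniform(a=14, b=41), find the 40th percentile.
24.8000

We have X ~ Uniform(a=14, b=41).

We want to find x such that P(X ≤ x) = 0.4.

This is the 40th percentile, which means 40% of values fall below this point.

Using the inverse CDF (quantile function):
x = F⁻¹(0.4) = 24.8000

Verification: P(X ≤ 24.8000) = 0.4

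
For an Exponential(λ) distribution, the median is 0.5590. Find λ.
λ = 1.2400

For X ~ Exponential(λ), the CDF is F(x) = 1 - e^(-λx).
The median m satisfies F(m) = 0.5:
1 - e^(-λm) = 0.5
e^(-λm) = 0.5
λm = ln(2)
m = ln(2) / λ

Given m = 0.5590:
λ = ln(2) / 0.5590 = 0.693147 / 0.5590 = 1.2400

Verification: ln(2) / 1.2400 = 0.5590 ✓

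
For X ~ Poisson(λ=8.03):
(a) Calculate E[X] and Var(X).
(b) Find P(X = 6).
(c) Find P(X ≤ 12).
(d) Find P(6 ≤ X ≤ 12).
(a) E[X] = 8.0300, Var(X) = 8.0300
(b) P(X = 6) = 0.121221
(c) P(X ≤ 12) = 0.934748
(d) P(6 ≤ X ≤ 12) = 0.746245

We have X ~ Poisson(λ=8.03).

(a) Moments:
E[X] = 8.0300
Var(X) = 8.0300
σ = √Var(X) = 2.8337

(b) Point probability using PMF:
P(X = 6) = 0.121221

(c) Cumulative probability using CDF:
P(X ≤ 12) = F(12) = 0.934748

(d) Range probability:
P(6 ≤ X ≤ 12) = P(X ≤ 12) - P(X ≤ 5)
                   = F(12) - F(5)
                   = 0.934748 - 0.188503
                   = 0.746245

This means approximately 74.6% of outcomes fall in the interval [6, 12].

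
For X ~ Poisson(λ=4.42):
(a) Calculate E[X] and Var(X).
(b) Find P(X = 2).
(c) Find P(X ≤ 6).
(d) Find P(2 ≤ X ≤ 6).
(a) E[X] = 4.4200, Var(X) = 4.4200
(b) P(X = 2) = 0.117553
(c) P(X ≤ 6) = 0.841162
(d) P(2 ≤ X ≤ 6) = 0.775936

We have X ~ Poisson(λ=4.42).

(a) Moments:
E[X] = 4.4200
Var(X) = 4.4200
σ = √Var(X) = 2.1024

(b) Point probability using PMF:
P(X = 2) = 0.117553

(c) Cumulative probability using CDF:
P(X ≤ 6) = F(6) = 0.841162

(d) Range probability:
P(2 ≤ X ≤ 6) = P(X ≤ 6) - P(X ≤ 1)
                   = F(6) - F(1)
                   = 0.841162 - 0.065226
                   = 0.775936

This means approximately 77.6% of outcomes fall in the interval [2, 6].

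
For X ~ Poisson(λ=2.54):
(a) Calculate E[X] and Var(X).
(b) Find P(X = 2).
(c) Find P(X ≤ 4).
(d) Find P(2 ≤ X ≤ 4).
(a) E[X] = 2.5400, Var(X) = 2.5400
(b) P(X = 2) = 0.254407
(c) P(X ≤ 4) = 0.885770
(d) P(2 ≤ X ≤ 4) = 0.606583

We have X ~ Poisson(λ=2.54).

(a) Moments:
E[X] = 2.5400
Var(X) = 2.5400
σ = √Var(X) = 1.5937

(b) Point probability using PMF:
P(X = 2) = 0.254407

(c) Cumulative probability using CDF:
P(X ≤ 4) = F(4) = 0.885770

(d) Range probability:
P(2 ≤ X ≤ 4) = P(X ≤ 4) - P(X ≤ 1)
                   = F(4) - F(1)
                   = 0.885770 - 0.279187
                   = 0.606583

This means approximately 60.7% of outcomes fall in the interval [2, 4].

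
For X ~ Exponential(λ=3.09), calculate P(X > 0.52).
0.200528

We have X ~ Exponential(λ=3.09).

P(X > 0.52) = 1 - P(X ≤ 0.52)
                = 1 - F(0.52)
                = 1 - 0.799472
                = 0.200528

So there's approximately a 20.1% chance that X exceeds 0.52.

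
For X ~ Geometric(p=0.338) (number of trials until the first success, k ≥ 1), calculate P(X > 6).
0.084168

We have X ~ Geometric(p=0.338) (number of trials until the first success, k ≥ 1).

P(X > 6) = 1 - P(X ≤ 6)
                = 1 - F(6)
                = 1 - 0.915832
                = 0.084168

So there's approximately a 8.4% chance that X exceeds 6.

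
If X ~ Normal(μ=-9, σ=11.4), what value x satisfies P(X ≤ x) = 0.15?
-20.8153

We have X ~ Normal(μ=-9, σ=11.4).

We want to find x such that P(X ≤ x) = 0.15.

This is the 15th percentile, which means 15% of values fall below this point.

Using the inverse CDF (quantile function):
x = F⁻¹(0.15) = -20.8153

Verification: P(X ≤ -20.8153) = 0.15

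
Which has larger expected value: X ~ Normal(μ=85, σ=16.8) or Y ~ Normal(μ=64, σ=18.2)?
X has larger mean (85.0000 > 64.0000)

Compute the expected value for each distribution:

X ~ Normal(μ=85, σ=16.8):
E[X] = 85.0000

Y ~ Normal(μ=64, σ=18.2):
E[Y] = 64.0000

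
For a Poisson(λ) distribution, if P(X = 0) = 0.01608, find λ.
λ = 4.1302

For a Poisson(λ) distribution, the PMF at 0 is:
P(X = 0) = λ^0 e^(-λ) / 0! = e^(-λ)

Given P(X = 0) = 0.01608:
e^(-λ) = 0.01608
-λ = ln(0.01608)
λ = -ln(0.01608) = 4.1302

Verification: e^(-4.1302) = 0.01608 ✓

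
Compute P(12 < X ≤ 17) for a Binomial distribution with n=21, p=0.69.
0.755584

We have X ~ Binomial(n=21, p=0.69).

To find P(12 < X ≤ 17), we use:
P(12 < X ≤ 17) = P(X ≤ 17) - P(X ≤ 12)
                 = F(17) - F(12)
                 = 0.928391 - 0.172807
                 = 0.755584

So there's approximately a 75.6% chance that X falls in this range.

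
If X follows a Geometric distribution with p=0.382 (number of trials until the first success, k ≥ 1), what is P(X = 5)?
0.055721

We have X ~ Geometric(p=0.382) (number of trials until the first success, k ≥ 1).

For a Geometric distribution, the PMF gives us the probability of each outcome.

Using the PMF formula:
P(X = 5) = 0.055721

Rounded to 4 decimal places: 0.0557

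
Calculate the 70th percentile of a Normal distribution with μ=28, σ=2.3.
29.2061

We have X ~ Normal(μ=28, σ=2.3).

We want to find x such that P(X ≤ x) = 0.7.

This is the 70th percentile, which means 70% of values fall below this point.

Using the inverse CDF (quantile function):
x = F⁻¹(0.7) = 29.2061

Verification: P(X ≤ 29.2061) = 0.7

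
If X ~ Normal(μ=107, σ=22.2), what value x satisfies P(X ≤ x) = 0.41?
101.9485

We have X ~ Normal(μ=107, σ=22.2).

We want to find x such that P(X ≤ x) = 0.41.

This is the 41st percentile, which means 41% of values fall below this point.

Using the inverse CDF (quantile function):
x = F⁻¹(0.41) = 101.9485

Verification: P(X ≤ 101.9485) = 0.41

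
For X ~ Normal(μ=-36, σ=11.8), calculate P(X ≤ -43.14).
0.272561

We have X ~ Normal(μ=-36, σ=11.8).

The CDF gives us P(X ≤ k).

Using the CDF:
P(X ≤ -43.14) = 0.272561

This means there's approximately a 27.3% chance that X is at most -43.14.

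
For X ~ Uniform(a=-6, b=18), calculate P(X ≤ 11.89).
0.745417

We have X ~ Uniform(a=-6, b=18).

The CDF gives us P(X ≤ k).

Using the CDF:
P(X ≤ 11.89) = 0.745417

This means there's approximately a 74.5% chance that X is at most 11.89.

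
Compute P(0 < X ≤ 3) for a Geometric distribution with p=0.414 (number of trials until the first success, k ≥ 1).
0.798770

We have X ~ Geometric(p=0.414) (number of trials until the first success, k ≥ 1).

To find P(0 < X ≤ 3), we use:
P(0 < X ≤ 3) = P(X ≤ 3) - P(X ≤ 0)
                 = F(3) - F(0)
                 = 0.798770 - 0.000000
                 = 0.798770

So there's approximately a 79.9% chance that X falls in this range.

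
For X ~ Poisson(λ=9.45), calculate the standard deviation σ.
3.0741

We have X ~ Poisson(λ=9.45).

For a Poisson distribution with λ=9.45:
σ = √Var(X) = 3.0741

The standard deviation is the square root of the variance.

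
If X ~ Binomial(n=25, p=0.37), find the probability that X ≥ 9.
0.615246

We have X ~ Binomial(n=25, p=0.37).

For discrete distributions, P(X ≥ 9) = 1 - P(X ≤ 8).

P(X ≤ 8) = 0.384754
P(X ≥ 9) = 1 - 0.384754 = 0.615246

So there's approximately a 61.5% chance that X is at least 9.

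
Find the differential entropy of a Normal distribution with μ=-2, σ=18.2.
4.3204 nats

We have X ~ Normal(μ=-2, σ=18.2).

The differential entropy measures the uncertainty or information content of the distribution.

For a Normal distribution with μ=-2, σ=18.2:
h(X) = 4.3204 nats

(In bits, this would be 6.2330 bits.)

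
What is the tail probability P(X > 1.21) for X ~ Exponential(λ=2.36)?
0.057521

We have X ~ Exponential(λ=2.36).

P(X > 1.21) = 1 - P(X ≤ 1.21)
                = 1 - F(1.21)
                = 1 - 0.942479
                = 0.057521

So there's approximately a 5.8% chance that X exceeds 1.21.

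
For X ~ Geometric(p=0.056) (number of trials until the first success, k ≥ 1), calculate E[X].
17.8571

We have X ~ Geometric(p=0.056) (number of trials until the first success, k ≥ 1).

For a Geometric distribution with p=0.056 (number of trials until the first success, k ≥ 1):
E[X] = 17.8571

This is the expected (average) value of X.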